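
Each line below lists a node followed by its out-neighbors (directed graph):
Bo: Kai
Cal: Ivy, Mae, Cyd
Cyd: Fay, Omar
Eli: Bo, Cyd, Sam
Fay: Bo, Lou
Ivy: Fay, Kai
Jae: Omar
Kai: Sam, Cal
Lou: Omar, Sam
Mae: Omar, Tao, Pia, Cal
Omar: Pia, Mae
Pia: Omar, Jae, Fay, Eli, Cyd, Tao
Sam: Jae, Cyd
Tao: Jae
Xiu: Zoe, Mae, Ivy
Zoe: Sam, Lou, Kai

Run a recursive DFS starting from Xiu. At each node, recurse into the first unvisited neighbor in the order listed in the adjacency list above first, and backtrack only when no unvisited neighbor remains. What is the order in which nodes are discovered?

Xiu, Zoe, Sam, Jae, Omar, Pia, Fay, Bo, Kai, Cal, Ivy, Mae, Tao, Cyd, Lou, Eli

Visit Xiu
Xiu → Zoe
Zoe → Sam
Sam → Jae
Jae → Omar
Omar → Pia
Pia → Fay
Fay → Bo
Bo → Kai
Kai → Cal
Cal → Ivy
Cal → Mae
Mae → Tao
Cal → Cyd
Fay → Lou
Pia → Eli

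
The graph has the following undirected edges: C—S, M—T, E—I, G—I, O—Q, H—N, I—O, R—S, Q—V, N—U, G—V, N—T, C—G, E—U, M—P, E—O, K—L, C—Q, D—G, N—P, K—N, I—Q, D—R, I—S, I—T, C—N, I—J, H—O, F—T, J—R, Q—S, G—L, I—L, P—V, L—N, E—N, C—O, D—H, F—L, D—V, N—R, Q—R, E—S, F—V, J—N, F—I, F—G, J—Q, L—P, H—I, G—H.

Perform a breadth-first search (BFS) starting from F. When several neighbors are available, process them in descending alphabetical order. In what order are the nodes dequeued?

F, V, T, L, I, G, Q, P, D, N, M, K, S, O, J, H, E, C, R, U

Visit F; enqueue V, T, L, I, G → queue [V, T, L, I, G]
Visit V; enqueue Q, P, D → queue [T, L, I, G, Q, P, D]
Visit T; enqueue N, M → queue [L, I, G, Q, P, D, N, M]
Visit L; enqueue K → queue [I, G, Q, P, D, N, M, K]
Visit I; enqueue S, O, J, H, E → queue [G, Q, P, D, N, M, K, S, O, J, H, E]
Visit G; enqueue C → queue [Q, P, D, N, M, K, S, O, J, H, E, C]
Visit Q; enqueue R → queue [P, D, N, M, K, S, O, J, H, E, C, R]
Visit P → queue [D, N, M, K, S, O, J, H, E, C, R]
Visit D → queue [N, M, K, S, O, J, H, E, C, R]
Visit N; enqueue U → queue [M, K, S, O, J, H, E, C, R, U]
Visit M → queue [K, S, O, J, H, E, C, R, U]
Visit K → queue [S, O, J, H, E, C, R, U]
Visit S → queue [O, J, H, E, C, R, U]
Visit O → queue [J, H, E, C, R, U]
Visit J → queue [H, E, C, R, U]
Visit H → queue [E, C, R, U]
Visit E → queue [C, R, U]
Visit C → queue [R, U]
Visit R → queue [U]
Visit U → queue []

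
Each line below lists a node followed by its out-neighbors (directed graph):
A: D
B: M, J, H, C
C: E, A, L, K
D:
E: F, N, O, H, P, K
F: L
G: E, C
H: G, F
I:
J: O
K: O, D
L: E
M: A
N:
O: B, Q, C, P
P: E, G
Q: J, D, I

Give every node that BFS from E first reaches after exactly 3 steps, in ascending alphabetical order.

Level 0: E
Level 1: F, H, K, N, O, P
Level 2: B, C, D, G, L, Q
Level 3: A, I, J, M

A, I, J, M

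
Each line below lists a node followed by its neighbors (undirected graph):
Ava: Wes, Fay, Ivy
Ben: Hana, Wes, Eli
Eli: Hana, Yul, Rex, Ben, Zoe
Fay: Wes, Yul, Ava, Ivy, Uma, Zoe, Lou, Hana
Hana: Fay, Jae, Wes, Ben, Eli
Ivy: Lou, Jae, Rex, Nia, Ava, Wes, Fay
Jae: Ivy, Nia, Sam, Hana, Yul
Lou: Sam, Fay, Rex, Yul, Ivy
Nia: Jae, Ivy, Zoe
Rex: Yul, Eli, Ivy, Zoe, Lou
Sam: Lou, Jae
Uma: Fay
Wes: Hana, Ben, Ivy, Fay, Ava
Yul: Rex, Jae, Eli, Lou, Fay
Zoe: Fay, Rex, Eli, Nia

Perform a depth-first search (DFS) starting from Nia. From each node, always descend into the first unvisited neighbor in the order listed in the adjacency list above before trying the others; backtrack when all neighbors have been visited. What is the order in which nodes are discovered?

Visit Nia
Nia → Jae
Jae → Ivy
Ivy → Lou
Lou → Sam
Lou → Fay
Fay → Wes
Wes → Hana
Hana → Ben
Ben → Eli
Eli → Yul
Yul → Rex
Rex → Zoe
Wes → Ava
Fay → Uma

Nia, Jae, Ivy, Lou, Sam, Fay, Wes, Hana, Ben, Eli, Yul, Rex, Zoe, Ava, Uma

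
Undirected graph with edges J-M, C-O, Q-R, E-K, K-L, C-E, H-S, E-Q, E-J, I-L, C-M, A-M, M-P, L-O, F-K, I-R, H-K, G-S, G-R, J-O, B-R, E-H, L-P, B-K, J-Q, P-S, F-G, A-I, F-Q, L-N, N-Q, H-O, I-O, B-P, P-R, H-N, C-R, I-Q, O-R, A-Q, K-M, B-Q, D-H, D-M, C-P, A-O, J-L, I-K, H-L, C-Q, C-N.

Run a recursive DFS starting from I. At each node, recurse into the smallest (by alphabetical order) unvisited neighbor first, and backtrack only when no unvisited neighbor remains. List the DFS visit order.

Visit I
I → A
A → M
M → C
C → E
E → H
H → D
H → K
K → B
B → P
P → L
L → J
J → O
O → R
R → G
G → F
F → Q
Q → N
G → S

I -> A -> M -> C -> E -> H -> D -> K -> B -> P -> L -> J -> O -> R -> G -> F -> Q -> N -> S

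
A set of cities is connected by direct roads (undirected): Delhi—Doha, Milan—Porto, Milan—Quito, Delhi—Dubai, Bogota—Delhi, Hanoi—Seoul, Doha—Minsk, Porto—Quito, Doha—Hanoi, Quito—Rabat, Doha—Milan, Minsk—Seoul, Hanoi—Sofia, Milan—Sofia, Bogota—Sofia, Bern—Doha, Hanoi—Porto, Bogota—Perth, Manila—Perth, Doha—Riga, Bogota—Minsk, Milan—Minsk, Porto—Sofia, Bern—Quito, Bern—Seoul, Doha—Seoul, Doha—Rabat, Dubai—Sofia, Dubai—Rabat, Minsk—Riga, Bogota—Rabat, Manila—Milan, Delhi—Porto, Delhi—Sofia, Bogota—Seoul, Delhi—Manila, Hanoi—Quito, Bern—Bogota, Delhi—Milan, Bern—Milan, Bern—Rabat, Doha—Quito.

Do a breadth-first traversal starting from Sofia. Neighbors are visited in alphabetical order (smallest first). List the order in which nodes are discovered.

Visit Sofia; enqueue Bogota, Delhi, Dubai, Hanoi, Milan, Porto → queue [Bogota, Delhi, Dubai, Hanoi, Milan, Porto]
Visit Bogota; enqueue Bern, Minsk, Perth, Rabat, Seoul → queue [Delhi, Dubai, Hanoi, Milan, Porto, Bern, Minsk, Perth, Rabat, Seoul]
Visit Delhi; enqueue Doha, Manila → queue [Dubai, Hanoi, Milan, Porto, Bern, Minsk, Perth, Rabat, Seoul, Doha, Manila]
Visit Dubai → queue [Hanoi, Milan, Porto, Bern, Minsk, Perth, Rabat, Seoul, Doha, Manila]
Visit Hanoi; enqueue Quito → queue [Milan, Porto, Bern, Minsk, Perth, Rabat, Seoul, Doha, Manila, Quito]
Visit Milan → queue [Porto, Bern, Minsk, Perth, Rabat, Seoul, Doha, Manila, Quito]
Visit Porto → queue [Bern, Minsk, Perth, Rabat, Seoul, Doha, Manila, Quito]
Visit Bern → queue [Minsk, Perth, Rabat, Seoul, Doha, Manila, Quito]
Visit Minsk; enqueue Riga → queue [Perth, Rabat, Seoul, Doha, Manila, Quito, Riga]
Visit Perth → queue [Rabat, Seoul, Doha, Manila, Quito, Riga]
Visit Rabat → queue [Seoul, Doha, Manila, Quito, Riga]
Visit Seoul → queue [Doha, Manila, Quito, Riga]
Visit Doha → queue [Manila, Quito, Riga]
Visit Manila → queue [Quito, Riga]
Visit Quito → queue [Riga]
Visit Riga → queue []

Sofia -> Bogota -> Delhi -> Dubai -> Hanoi -> Milan -> Porto -> Bern -> Minsk -> Perth -> Rabat -> Seoul -> Doha -> Manila -> Quito -> Riga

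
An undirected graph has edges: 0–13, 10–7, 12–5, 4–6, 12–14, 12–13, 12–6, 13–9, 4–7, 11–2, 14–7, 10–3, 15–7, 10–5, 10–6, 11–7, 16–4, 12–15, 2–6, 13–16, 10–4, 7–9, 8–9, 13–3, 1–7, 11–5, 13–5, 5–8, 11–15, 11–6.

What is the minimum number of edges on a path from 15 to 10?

2

Level 0: 15
Level 1: 7, 11, 12
Level 2: 1, 2, 4, 5, 6, 9, 10, 13, 14
Level 3: 0, 3, 8, 16
10 first appears at level 2.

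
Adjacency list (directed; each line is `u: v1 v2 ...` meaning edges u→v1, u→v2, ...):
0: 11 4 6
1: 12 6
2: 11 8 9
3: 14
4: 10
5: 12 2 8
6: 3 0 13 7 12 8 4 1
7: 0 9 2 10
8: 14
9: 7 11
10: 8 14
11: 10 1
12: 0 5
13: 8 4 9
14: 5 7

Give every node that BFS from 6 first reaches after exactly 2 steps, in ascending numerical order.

Level 0: 6
Level 1: 0, 1, 3, 4, 7, 8, 12, 13
Level 2: 2, 5, 9, 10, 11, 14

2, 5, 9, 10, 11, 14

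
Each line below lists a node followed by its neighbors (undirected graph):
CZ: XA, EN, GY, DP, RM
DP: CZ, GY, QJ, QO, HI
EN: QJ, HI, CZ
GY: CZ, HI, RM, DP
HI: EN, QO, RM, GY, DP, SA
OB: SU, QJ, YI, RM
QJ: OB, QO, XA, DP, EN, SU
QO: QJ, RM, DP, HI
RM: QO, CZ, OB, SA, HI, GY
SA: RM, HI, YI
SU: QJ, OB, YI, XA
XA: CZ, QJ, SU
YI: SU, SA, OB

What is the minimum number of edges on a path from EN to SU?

Level 0: EN
Level 1: CZ, HI, QJ
Level 2: DP, GY, OB, QO, RM, SA, SU, XA
Level 3: YI
SU first appears at level 2.

2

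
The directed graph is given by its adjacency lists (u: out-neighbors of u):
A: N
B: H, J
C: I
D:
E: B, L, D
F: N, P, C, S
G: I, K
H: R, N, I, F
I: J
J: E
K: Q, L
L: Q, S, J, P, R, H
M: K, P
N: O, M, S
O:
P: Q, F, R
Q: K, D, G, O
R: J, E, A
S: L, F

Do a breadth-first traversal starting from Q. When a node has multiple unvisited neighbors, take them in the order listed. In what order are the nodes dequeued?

Q, K, D, G, O, L, I, S, J, P, R, H, F, E, A, N, C, B, M

Visit Q; enqueue K, D, G, O → queue [K, D, G, O]
Visit K; enqueue L → queue [D, G, O, L]
Visit D → queue [G, O, L]
Visit G; enqueue I → queue [O, L, I]
Visit O → queue [L, I]
Visit L; enqueue S, J, P, R, H → queue [I, S, J, P, R, H]
Visit I → queue [S, J, P, R, H]
Visit S; enqueue F → queue [J, P, R, H, F]
Visit J; enqueue E → queue [P, R, H, F, E]
Visit P → queue [R, H, F, E]
Visit R; enqueue A → queue [H, F, E, A]
Visit H; enqueue N → queue [F, E, A, N]
Visit F; enqueue C → queue [E, A, N, C]
Visit E; enqueue B → queue [A, N, C, B]
Visit A → queue [N, C, B]
Visit N; enqueue M → queue [C, B, M]
Visit C → queue [B, M]
Visit B → queue [M]
Visit M → queue []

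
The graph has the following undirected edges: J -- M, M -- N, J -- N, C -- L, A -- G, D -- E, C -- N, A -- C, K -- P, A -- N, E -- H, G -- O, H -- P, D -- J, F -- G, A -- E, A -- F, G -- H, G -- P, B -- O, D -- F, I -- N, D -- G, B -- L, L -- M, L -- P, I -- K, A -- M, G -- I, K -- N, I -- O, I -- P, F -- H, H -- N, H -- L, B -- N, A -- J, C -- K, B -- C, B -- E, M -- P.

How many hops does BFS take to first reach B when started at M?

2

Level 0: M
Level 1: A, J, L, N, P
Level 2: B, C, D, E, F, G, H, I, K
Level 3: O
B first appears at level 2.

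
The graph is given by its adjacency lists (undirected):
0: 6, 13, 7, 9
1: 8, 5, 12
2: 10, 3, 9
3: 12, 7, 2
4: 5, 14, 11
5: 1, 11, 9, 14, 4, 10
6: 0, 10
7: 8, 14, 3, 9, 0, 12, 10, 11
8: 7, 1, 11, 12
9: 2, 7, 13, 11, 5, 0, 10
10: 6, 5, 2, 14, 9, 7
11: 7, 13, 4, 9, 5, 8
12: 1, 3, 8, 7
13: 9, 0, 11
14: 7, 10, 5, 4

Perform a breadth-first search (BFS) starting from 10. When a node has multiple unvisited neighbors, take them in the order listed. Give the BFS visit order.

10 6 5 2 14 9 7 0 1 11 4 3 13 8 12

Visit 10; enqueue 6, 5, 2, 14, 9, 7 → queue [6, 5, 2, 14, 9, 7]
Visit 6; enqueue 0 → queue [5, 2, 14, 9, 7, 0]
Visit 5; enqueue 1, 11, 4 → queue [2, 14, 9, 7, 0, 1, 11, 4]
Visit 2; enqueue 3 → queue [14, 9, 7, 0, 1, 11, 4, 3]
Visit 14 → queue [9, 7, 0, 1, 11, 4, 3]
Visit 9; enqueue 13 → queue [7, 0, 1, 11, 4, 3, 13]
Visit 7; enqueue 8, 12 → queue [0, 1, 11, 4, 3, 13, 8, 12]
Visit 0 → queue [1, 11, 4, 3, 13, 8, 12]
Visit 1 → queue [11, 4, 3, 13, 8, 12]
Visit 11 → queue [4, 3, 13, 8, 12]
Visit 4 → queue [3, 13, 8, 12]
Visit 3 → queue [13, 8, 12]
Visit 13 → queue [8, 12]
Visit 8 → queue [12]
Visit 12 → queue []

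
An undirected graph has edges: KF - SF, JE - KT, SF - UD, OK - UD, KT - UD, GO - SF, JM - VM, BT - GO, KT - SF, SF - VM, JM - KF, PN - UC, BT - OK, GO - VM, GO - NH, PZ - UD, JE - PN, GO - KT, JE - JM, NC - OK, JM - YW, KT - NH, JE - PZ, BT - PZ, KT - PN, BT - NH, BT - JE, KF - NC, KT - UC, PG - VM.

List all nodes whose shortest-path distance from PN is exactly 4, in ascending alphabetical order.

Level 0: PN
Level 1: JE, KT, UC
Level 2: BT, GO, JM, NH, PZ, SF, UD
Level 3: KF, OK, VM, YW
Level 4: NC, PG

NC, PG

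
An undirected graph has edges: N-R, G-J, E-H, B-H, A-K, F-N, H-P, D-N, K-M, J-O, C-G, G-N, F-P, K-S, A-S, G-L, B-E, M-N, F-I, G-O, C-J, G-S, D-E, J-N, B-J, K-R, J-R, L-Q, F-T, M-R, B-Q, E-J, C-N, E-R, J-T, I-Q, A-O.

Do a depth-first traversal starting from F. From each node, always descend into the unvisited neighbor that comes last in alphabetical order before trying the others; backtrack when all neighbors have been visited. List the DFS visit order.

Visit F
F → T
T → J
J → R
R → N
N → M
M → K
K → S
S → G
G → O
O → A
G → L
L → Q
Q → I
Q → B
B → H
H → P
H → E
E → D
G → C

F → T → J → R → N → M → K → S → G → O → A → L → Q → I → B → H → P → E → D → C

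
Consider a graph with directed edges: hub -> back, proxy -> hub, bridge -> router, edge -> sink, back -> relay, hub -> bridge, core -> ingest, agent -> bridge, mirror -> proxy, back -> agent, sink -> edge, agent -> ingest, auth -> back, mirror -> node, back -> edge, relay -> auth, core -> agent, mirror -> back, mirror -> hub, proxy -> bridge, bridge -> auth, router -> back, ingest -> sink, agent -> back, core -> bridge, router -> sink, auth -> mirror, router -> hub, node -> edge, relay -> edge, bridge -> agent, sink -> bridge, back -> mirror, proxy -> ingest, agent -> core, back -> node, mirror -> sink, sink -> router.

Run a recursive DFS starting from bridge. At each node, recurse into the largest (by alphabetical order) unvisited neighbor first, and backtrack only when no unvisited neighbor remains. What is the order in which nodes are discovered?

bridge -> router -> sink -> edge -> hub -> back -> relay -> auth -> mirror -> proxy -> ingest -> node -> agent -> core

Visit bridge
bridge → router
router → sink
sink → edge
router → hub
hub → back
back → relay
relay → auth
auth → mirror
mirror → proxy
proxy → ingest
mirror → node
back → agent
agent → core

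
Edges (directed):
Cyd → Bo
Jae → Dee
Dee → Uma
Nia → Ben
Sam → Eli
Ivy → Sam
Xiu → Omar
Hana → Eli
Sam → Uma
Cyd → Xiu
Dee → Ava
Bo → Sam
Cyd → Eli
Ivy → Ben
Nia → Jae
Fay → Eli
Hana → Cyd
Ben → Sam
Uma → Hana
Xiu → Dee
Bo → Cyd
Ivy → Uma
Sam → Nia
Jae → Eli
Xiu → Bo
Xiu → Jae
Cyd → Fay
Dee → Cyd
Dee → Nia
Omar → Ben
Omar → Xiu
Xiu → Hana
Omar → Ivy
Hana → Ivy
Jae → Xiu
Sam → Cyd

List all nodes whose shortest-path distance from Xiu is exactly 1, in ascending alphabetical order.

Bo, Dee, Hana, Jae, Omar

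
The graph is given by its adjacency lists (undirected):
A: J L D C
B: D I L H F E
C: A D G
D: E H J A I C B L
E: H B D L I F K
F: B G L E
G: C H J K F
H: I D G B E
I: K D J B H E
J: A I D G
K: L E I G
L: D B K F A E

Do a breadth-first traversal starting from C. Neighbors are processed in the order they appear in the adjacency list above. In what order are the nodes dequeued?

Visit C; enqueue A, D, G → queue [A, D, G]
Visit A; enqueue J, L → queue [D, G, J, L]
Visit D; enqueue E, H, I, B → queue [G, J, L, E, H, I, B]
Visit G; enqueue K, F → queue [J, L, E, H, I, B, K, F]
Visit J → queue [L, E, H, I, B, K, F]
Visit L → queue [E, H, I, B, K, F]
Visit E → queue [H, I, B, K, F]
Visit H → queue [I, B, K, F]
Visit I → queue [B, K, F]
Visit B → queue [K, F]
Visit K → queue [F]
Visit F → queue []

C, A, D, G, J, L, E, H, I, B, K, F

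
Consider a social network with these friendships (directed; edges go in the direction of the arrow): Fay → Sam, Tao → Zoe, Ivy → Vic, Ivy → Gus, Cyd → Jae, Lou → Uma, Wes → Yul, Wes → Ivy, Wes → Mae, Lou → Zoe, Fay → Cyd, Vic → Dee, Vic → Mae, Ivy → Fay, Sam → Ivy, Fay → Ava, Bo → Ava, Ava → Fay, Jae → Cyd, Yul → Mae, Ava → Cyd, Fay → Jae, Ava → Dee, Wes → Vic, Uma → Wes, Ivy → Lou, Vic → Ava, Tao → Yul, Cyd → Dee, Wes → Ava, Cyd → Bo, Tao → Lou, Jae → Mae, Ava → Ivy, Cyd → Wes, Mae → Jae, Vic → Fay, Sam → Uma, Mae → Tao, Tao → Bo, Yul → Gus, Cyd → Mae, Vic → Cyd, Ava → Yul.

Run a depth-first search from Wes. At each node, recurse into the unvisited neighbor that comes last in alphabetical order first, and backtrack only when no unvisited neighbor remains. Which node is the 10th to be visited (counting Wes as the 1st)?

Visit Wes
Wes → Yul
Yul → Mae
Mae → Tao
Tao → Zoe
Tao → Lou
Lou → Uma
Tao → Bo
Bo → Ava
Ava → Ivy
Ivy → Vic
Vic → Fay
Fay → Sam
Fay → Jae
Jae → Cyd
Cyd → Dee
Ivy → Gus

Visit order: Wes, Yul, Mae, Tao, Zoe, Lou, Uma, Bo, Ava, Ivy, Vic, Fay, Sam, Jae, Cyd, Dee, Gus

Ivy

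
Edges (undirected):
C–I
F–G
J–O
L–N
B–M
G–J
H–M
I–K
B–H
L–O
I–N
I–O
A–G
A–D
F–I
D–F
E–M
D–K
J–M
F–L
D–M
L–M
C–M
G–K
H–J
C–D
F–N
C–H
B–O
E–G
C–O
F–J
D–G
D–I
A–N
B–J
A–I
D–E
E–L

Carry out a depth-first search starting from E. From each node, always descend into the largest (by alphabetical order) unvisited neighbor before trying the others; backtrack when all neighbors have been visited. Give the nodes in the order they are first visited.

Visit E
E → M
M → L
L → O
O → J
J → H
H → C
C → I
I → N
N → F
F → G
G → K
K → D
D → A
H → B

E -> M -> L -> O -> J -> H -> C -> I -> N -> F -> G -> K -> D -> A -> B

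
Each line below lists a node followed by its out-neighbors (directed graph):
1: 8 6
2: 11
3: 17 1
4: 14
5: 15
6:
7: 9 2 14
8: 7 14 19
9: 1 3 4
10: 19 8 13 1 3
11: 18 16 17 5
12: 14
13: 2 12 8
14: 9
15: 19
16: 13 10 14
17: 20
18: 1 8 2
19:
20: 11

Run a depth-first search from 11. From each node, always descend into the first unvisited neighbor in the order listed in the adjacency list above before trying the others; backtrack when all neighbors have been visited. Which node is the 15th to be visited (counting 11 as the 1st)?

Visit 11
11 → 18
18 → 1
1 → 8
8 → 7
7 → 9
9 → 3
3 → 17
17 → 20
9 → 4
4 → 14
7 → 2
8 → 19
1 → 6
11 → 16
16 → 13
13 → 12
16 → 10
11 → 5
5 → 15

Visit order: 11, 18, 1, 8, 7, 9, 3, 17, 20, 4, 14, 2, 19, 6, 16, 13, 12, 10, 5, 15

16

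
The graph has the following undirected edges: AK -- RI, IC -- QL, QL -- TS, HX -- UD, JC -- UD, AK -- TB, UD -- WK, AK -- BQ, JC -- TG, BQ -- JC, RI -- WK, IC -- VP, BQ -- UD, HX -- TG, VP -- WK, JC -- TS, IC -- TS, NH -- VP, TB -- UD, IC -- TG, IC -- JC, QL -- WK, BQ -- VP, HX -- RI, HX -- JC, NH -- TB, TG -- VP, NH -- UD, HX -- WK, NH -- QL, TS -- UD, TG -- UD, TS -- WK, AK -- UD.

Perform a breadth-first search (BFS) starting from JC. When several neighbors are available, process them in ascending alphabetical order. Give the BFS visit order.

Visit JC; enqueue BQ, HX, IC, TG, TS, UD → queue [BQ, HX, IC, TG, TS, UD]
Visit BQ; enqueue AK, VP → queue [HX, IC, TG, TS, UD, AK, VP]
Visit HX; enqueue RI, WK → queue [IC, TG, TS, UD, AK, VP, RI, WK]
Visit IC; enqueue QL → queue [TG, TS, UD, AK, VP, RI, WK, QL]
Visit TG → queue [TS, UD, AK, VP, RI, WK, QL]
Visit TS → queue [UD, AK, VP, RI, WK, QL]
Visit UD; enqueue NH, TB → queue [AK, VP, RI, WK, QL, NH, TB]
Visit AK → queue [VP, RI, WK, QL, NH, TB]
Visit VP → queue [RI, WK, QL, NH, TB]
Visit RI → queue [WK, QL, NH, TB]
Visit WK → queue [QL, NH, TB]
Visit QL → queue [NH, TB]
Visit NH → queue [TB]
Visit TB → queue []

JC, BQ, HX, IC, TG, TS, UD, AK, VP, RI, WK, QL, NH, TB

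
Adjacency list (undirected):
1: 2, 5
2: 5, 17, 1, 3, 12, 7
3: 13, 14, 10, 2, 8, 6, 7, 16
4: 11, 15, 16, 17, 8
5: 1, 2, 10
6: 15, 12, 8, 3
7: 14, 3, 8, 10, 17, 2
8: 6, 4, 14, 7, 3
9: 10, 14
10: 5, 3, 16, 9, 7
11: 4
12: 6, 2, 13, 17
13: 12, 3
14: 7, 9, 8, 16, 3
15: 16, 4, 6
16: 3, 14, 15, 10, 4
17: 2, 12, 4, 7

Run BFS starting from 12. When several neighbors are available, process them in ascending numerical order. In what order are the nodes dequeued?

Visit 12; enqueue 2, 6, 13, 17 → queue [2, 6, 13, 17]
Visit 2; enqueue 1, 3, 5, 7 → queue [6, 13, 17, 1, 3, 5, 7]
Visit 6; enqueue 8, 15 → queue [13, 17, 1, 3, 5, 7, 8, 15]
Visit 13 → queue [17, 1, 3, 5, 7, 8, 15]
Visit 17; enqueue 4 → queue [1, 3, 5, 7, 8, 15, 4]
Visit 1 → queue [3, 5, 7, 8, 15, 4]
Visit 3; enqueue 10, 14, 16 → queue [5, 7, 8, 15, 4, 10, 14, 16]
Visit 5 → queue [7, 8, 15, 4, 10, 14, 16]
Visit 7 → queue [8, 15, 4, 10, 14, 16]
Visit 8 → queue [15, 4, 10, 14, 16]
Visit 15 → queue [4, 10, 14, 16]
Visit 4; enqueue 11 → queue [10, 14, 16, 11]
Visit 10; enqueue 9 → queue [14, 16, 11, 9]
Visit 14 → queue [16, 11, 9]
Visit 16 → queue [11, 9]
Visit 11 → queue [9]
Visit 9 → queue []

12, 2, 6, 13, 17, 1, 3, 5, 7, 8, 15, 4, 10, 14, 16, 11, 9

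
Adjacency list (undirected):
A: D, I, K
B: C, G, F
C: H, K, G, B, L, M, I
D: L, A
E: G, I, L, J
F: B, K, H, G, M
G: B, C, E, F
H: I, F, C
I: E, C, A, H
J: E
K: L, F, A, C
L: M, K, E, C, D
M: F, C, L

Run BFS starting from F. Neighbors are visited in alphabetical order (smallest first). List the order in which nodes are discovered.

Visit F; enqueue B, G, H, K, M → queue [B, G, H, K, M]
Visit B; enqueue C → queue [G, H, K, M, C]
Visit G; enqueue E → queue [H, K, M, C, E]
Visit H; enqueue I → queue [K, M, C, E, I]
Visit K; enqueue A, L → queue [M, C, E, I, A, L]
Visit M → queue [C, E, I, A, L]
Visit C → queue [E, I, A, L]
Visit E; enqueue J → queue [I, A, L, J]
Visit I → queue [A, L, J]
Visit A; enqueue D → queue [L, J, D]
Visit L → queue [J, D]
Visit J → queue [D]
Visit D → queue []

F -> B -> G -> H -> K -> M -> C -> E -> I -> A -> L -> J -> D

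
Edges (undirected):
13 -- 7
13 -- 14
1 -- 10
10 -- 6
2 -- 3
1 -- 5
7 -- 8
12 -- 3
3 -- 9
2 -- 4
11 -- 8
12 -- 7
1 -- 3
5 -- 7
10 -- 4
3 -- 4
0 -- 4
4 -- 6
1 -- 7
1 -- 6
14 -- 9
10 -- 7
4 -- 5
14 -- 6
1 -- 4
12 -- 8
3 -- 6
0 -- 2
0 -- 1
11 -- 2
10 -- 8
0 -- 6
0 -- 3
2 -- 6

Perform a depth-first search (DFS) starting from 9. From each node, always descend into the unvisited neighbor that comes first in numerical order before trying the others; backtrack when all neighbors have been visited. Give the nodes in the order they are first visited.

9, 3, 0, 1, 4, 2, 6, 10, 7, 5, 8, 11, 12, 13, 14

Visit 9
9 → 3
3 → 0
0 → 1
1 → 4
4 → 2
2 → 6
6 → 10
10 → 7
7 → 5
7 → 8
8 → 11
8 → 12
7 → 13
13 → 14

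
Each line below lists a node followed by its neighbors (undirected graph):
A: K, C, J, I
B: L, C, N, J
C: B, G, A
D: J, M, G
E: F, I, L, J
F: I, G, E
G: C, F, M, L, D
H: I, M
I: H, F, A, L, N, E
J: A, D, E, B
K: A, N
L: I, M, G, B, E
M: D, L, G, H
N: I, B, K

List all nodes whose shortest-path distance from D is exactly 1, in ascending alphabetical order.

Level 0: D
Level 1: G, J, M
Level 2: A, B, C, E, F, H, L
Level 3: I, K, N

G, J, M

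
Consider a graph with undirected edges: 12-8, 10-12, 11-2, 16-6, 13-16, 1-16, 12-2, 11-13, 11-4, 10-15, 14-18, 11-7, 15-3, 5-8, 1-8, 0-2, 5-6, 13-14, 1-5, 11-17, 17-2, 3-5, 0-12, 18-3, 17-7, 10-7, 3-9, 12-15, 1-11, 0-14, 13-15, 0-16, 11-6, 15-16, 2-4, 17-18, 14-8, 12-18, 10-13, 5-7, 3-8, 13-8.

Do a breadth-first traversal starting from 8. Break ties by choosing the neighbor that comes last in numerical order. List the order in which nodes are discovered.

8 → 14 → 13 → 12 → 5 → 3 → 1 → 18 → 0 → 16 → 15 → 11 → 10 → 2 → 7 → 6 → 9 → 17 → 4

Visit 8; enqueue 14, 13, 12, 5, 3, 1 → queue [14, 13, 12, 5, 3, 1]
Visit 14; enqueue 18, 0 → queue [13, 12, 5, 3, 1, 18, 0]
Visit 13; enqueue 16, 15, 11, 10 → queue [12, 5, 3, 1, 18, 0, 16, 15, 11, 10]
Visit 12; enqueue 2 → queue [5, 3, 1, 18, 0, 16, 15, 11, 10, 2]
Visit 5; enqueue 7, 6 → queue [3, 1, 18, 0, 16, 15, 11, 10, 2, 7, 6]
Visit 3; enqueue 9 → queue [1, 18, 0, 16, 15, 11, 10, 2, 7, 6, 9]
Visit 1 → queue [18, 0, 16, 15, 11, 10, 2, 7, 6, 9]
Visit 18; enqueue 17 → queue [0, 16, 15, 11, 10, 2, 7, 6, 9, 17]
Visit 0 → queue [16, 15, 11, 10, 2, 7, 6, 9, 17]
Visit 16 → queue [15, 11, 10, 2, 7, 6, 9, 17]
Visit 15 → queue [11, 10, 2, 7, 6, 9, 17]
Visit 11; enqueue 4 → queue [10, 2, 7, 6, 9, 17, 4]
Visit 10 → queue [2, 7, 6, 9, 17, 4]
Visit 2 → queue [7, 6, 9, 17, 4]
Visit 7 → queue [6, 9, 17, 4]
Visit 6 → queue [9, 17, 4]
Visit 9 → queue [17, 4]
Visit 17 → queue [4]
Visit 4 → queue []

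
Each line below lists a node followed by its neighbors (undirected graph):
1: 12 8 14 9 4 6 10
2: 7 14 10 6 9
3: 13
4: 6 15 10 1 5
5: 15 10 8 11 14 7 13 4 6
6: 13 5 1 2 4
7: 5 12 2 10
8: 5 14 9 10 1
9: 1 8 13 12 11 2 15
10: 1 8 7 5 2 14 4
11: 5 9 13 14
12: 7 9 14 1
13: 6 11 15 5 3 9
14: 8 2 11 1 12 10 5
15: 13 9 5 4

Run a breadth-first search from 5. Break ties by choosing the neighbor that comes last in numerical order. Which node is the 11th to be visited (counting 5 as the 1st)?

9

Visit 5; enqueue 15, 14, 13, 11, 10, 8, 7, 6, 4 → queue [15, 14, 13, 11, 10, 8, 7, 6, 4]
Visit 15; enqueue 9 → queue [14, 13, 11, 10, 8, 7, 6, 4, 9]
Visit 14; enqueue 12, 2, 1 → queue [13, 11, 10, 8, 7, 6, 4, 9, 12, 2, 1]
Visit 13; enqueue 3 → queue [11, 10, 8, 7, 6, 4, 9, 12, 2, 1, 3]
Visit 11 → queue [10, 8, 7, 6, 4, 9, 12, 2, 1, 3]
Visit 10 → queue [8, 7, 6, 4, 9, 12, 2, 1, 3]
Visit 8 → queue [7, 6, 4, 9, 12, 2, 1, 3]
Visit 7 → queue [6, 4, 9, 12, 2, 1, 3]
Visit 6 → queue [4, 9, 12, 2, 1, 3]
Visit 4 → queue [9, 12, 2, 1, 3]
Visit 9 → queue [12, 2, 1, 3]
Visit 12 → queue [2, 1, 3]
Visit 2 → queue [1, 3]
Visit 1 → queue [3]
Visit 3 → queue []

Visit order: 5, 15, 14, 13, 11, 10, 8, 7, 6, 4, 9, 12, 2, 1, 3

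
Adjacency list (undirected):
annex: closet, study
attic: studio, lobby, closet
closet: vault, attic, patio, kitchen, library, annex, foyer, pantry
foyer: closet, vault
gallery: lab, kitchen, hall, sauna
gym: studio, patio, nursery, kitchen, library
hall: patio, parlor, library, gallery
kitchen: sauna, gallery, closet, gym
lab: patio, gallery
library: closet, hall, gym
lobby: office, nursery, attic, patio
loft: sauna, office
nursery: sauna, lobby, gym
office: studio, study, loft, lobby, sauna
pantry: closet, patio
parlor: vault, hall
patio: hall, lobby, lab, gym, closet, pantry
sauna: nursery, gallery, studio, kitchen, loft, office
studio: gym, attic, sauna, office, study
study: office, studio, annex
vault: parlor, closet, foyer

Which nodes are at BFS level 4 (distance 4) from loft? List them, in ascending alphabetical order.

Level 0: loft
Level 1: office, sauna
Level 2: gallery, kitchen, lobby, nursery, studio, study
Level 3: annex, attic, closet, gym, hall, lab, patio
Level 4: foyer, library, pantry, parlor, vault

foyer, library, pantry, parlor, vault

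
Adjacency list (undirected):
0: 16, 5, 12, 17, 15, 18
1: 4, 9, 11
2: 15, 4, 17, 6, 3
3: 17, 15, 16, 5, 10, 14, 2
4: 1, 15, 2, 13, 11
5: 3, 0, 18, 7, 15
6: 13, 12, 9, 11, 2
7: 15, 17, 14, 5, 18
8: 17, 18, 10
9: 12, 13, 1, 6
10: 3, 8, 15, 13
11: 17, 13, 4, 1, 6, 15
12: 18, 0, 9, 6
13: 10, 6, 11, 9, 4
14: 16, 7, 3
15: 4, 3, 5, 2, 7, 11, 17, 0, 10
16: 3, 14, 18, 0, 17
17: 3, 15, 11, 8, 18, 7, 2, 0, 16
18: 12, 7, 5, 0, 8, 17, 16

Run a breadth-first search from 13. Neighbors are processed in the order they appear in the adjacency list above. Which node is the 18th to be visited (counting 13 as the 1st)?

7

Visit 13; enqueue 10, 6, 11, 9, 4 → queue [10, 6, 11, 9, 4]
Visit 10; enqueue 3, 8, 15 → queue [6, 11, 9, 4, 3, 8, 15]
Visit 6; enqueue 12, 2 → queue [11, 9, 4, 3, 8, 15, 12, 2]
Visit 11; enqueue 17, 1 → queue [9, 4, 3, 8, 15, 12, 2, 17, 1]
Visit 9 → queue [4, 3, 8, 15, 12, 2, 17, 1]
Visit 4 → queue [3, 8, 15, 12, 2, 17, 1]
Visit 3; enqueue 16, 5, 14 → queue [8, 15, 12, 2, 17, 1, 16, 5, 14]
Visit 8; enqueue 18 → queue [15, 12, 2, 17, 1, 16, 5, 14, 18]
Visit 15; enqueue 7, 0 → queue [12, 2, 17, 1, 16, 5, 14, 18, 7, 0]
Visit 12 → queue [2, 17, 1, 16, 5, 14, 18, 7, 0]
Visit 2 → queue [17, 1, 16, 5, 14, 18, 7, 0]
Visit 17 → queue [1, 16, 5, 14, 18, 7, 0]
Visit 1 → queue [16, 5, 14, 18, 7, 0]
Visit 16 → queue [5, 14, 18, 7, 0]
Visit 5 → queue [14, 18, 7, 0]
Visit 14 → queue [18, 7, 0]
Visit 18 → queue [7, 0]
Visit 7 → queue [0]
Visit 0 → queue []

Visit order: 13, 10, 6, 11, 9, 4, 3, 8, 15, 12, 2, 17, 1, 16, 5, 14, 18, 7, 0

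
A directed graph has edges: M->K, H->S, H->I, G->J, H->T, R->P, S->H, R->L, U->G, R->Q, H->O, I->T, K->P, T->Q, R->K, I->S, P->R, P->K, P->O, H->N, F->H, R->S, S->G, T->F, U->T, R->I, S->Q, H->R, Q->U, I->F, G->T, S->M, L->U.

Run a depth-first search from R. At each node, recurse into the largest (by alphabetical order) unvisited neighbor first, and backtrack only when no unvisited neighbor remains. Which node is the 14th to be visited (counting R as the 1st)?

Visit R
R → S
S → Q
Q → U
U → T
T → F
F → H
H → O
H → N
H → I
U → G
G → J
S → M
M → K
K → P
R → L

Visit order: R, S, Q, U, T, F, H, O, N, I, G, J, M, K, P, L

K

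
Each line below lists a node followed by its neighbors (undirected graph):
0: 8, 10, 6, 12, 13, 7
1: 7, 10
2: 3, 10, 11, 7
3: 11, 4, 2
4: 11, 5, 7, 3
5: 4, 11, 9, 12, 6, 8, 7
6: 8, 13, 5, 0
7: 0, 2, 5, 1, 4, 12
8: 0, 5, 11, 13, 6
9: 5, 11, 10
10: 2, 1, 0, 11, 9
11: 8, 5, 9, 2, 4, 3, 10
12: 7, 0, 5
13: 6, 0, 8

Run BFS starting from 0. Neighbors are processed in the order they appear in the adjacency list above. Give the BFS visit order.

0 → 8 → 10 → 6 → 12 → 13 → 7 → 5 → 11 → 2 → 1 → 9 → 4 → 3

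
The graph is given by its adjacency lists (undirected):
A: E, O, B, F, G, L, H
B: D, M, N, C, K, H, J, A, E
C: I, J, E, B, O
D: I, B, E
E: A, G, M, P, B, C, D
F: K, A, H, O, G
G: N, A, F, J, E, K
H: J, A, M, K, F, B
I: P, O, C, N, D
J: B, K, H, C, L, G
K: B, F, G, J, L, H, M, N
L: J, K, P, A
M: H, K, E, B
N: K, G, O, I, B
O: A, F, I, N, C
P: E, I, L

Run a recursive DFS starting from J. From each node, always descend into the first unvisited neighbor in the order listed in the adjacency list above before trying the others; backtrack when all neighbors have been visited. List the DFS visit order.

Visit J
J → B
B → D
D → I
I → P
P → E
E → A
A → O
O → F
F → K
K → G
G → N
K → L
K → H
H → M
O → C

J B D I P E A O F K G N L H M C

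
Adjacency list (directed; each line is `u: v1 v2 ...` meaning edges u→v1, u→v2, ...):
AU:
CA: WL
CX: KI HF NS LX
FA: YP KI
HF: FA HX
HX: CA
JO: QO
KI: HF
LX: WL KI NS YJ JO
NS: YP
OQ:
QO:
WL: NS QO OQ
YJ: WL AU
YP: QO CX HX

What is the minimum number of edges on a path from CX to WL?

Level 0: CX
Level 1: HF, KI, LX, NS
Level 2: FA, HX, JO, WL, YJ, YP
Level 3: AU, CA, OQ, QO
WL first appears at level 2.

2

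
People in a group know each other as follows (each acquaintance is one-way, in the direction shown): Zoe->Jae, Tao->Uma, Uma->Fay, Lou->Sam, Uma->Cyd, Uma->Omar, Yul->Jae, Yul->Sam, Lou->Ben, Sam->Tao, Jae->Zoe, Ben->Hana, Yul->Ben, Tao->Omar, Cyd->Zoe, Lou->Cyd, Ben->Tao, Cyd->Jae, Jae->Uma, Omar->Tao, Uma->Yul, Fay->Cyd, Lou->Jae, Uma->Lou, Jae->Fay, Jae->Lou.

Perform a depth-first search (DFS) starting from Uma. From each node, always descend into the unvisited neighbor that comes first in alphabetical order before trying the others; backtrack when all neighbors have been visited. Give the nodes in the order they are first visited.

Visit Uma
Uma → Cyd
Cyd → Jae
Jae → Fay
Jae → Lou
Lou → Ben
Ben → Hana
Ben → Tao
Tao → Omar
Lou → Sam
Jae → Zoe
Uma → Yul

Uma Cyd Jae Fay Lou Ben Hana Tao Omar Sam Zoe Yul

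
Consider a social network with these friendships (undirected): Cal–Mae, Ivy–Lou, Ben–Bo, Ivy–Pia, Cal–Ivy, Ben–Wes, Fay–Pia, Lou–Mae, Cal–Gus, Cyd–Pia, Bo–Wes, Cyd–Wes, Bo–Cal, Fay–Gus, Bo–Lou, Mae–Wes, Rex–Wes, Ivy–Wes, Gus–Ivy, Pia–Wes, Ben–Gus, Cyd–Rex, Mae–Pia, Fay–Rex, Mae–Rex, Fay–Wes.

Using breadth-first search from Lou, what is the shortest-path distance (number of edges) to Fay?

Level 0: Lou
Level 1: Bo, Ivy, Mae
Level 2: Ben, Cal, Gus, Pia, Rex, Wes
Level 3: Cyd, Fay
Fay first appears at level 3.

3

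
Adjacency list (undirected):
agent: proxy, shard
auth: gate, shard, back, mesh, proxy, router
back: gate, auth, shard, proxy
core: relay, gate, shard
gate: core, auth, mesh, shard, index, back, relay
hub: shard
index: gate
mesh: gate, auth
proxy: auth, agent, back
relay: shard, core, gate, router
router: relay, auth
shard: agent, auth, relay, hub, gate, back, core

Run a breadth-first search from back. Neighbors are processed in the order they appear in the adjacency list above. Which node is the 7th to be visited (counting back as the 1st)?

mesh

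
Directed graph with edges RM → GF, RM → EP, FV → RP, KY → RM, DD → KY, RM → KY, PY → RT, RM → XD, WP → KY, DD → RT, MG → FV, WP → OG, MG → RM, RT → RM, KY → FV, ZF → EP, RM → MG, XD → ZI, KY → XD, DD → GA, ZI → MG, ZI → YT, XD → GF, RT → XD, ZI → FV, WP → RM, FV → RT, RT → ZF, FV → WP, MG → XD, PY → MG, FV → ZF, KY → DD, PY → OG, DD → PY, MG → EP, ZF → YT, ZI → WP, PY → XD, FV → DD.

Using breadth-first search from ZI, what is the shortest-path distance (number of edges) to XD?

2

Level 0: ZI
Level 1: FV, MG, WP, YT
Level 2: DD, EP, KY, OG, RM, RP, RT, XD, ZF
Level 3: GA, GF, PY
XD first appears at level 2.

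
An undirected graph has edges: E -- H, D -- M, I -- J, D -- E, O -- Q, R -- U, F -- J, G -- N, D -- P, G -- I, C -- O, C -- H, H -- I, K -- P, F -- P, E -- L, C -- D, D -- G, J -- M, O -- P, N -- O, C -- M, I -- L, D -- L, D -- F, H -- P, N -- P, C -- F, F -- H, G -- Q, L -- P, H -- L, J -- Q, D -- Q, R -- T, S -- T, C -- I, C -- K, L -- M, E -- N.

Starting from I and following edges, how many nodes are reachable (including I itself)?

15

BFS from I visits: I, C, G, H, J, L, D, F, K, M, O, N, Q, E, P
Reachable nodes: 15 of 19 total.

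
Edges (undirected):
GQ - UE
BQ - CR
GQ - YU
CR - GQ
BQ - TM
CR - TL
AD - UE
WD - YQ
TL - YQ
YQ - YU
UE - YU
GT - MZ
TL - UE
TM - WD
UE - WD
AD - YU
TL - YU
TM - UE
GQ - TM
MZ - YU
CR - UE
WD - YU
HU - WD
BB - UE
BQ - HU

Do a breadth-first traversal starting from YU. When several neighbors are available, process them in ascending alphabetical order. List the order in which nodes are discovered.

YU -> AD -> GQ -> MZ -> TL -> UE -> WD -> YQ -> CR -> TM -> GT -> BB -> HU -> BQ

Visit YU; enqueue AD, GQ, MZ, TL, UE, WD, YQ → queue [AD, GQ, MZ, TL, UE, WD, YQ]
Visit AD → queue [GQ, MZ, TL, UE, WD, YQ]
Visit GQ; enqueue CR, TM → queue [MZ, TL, UE, WD, YQ, CR, TM]
Visit MZ; enqueue GT → queue [TL, UE, WD, YQ, CR, TM, GT]
Visit TL → queue [UE, WD, YQ, CR, TM, GT]
Visit UE; enqueue BB → queue [WD, YQ, CR, TM, GT, BB]
Visit WD; enqueue HU → queue [YQ, CR, TM, GT, BB, HU]
Visit YQ → queue [CR, TM, GT, BB, HU]
Visit CR; enqueue BQ → queue [TM, GT, BB, HU, BQ]
Visit TM → queue [GT, BB, HU, BQ]
Visit GT → queue [BB, HU, BQ]
Visit BB → queue [HU, BQ]
Visit HU → queue [BQ]
Visit BQ → queue []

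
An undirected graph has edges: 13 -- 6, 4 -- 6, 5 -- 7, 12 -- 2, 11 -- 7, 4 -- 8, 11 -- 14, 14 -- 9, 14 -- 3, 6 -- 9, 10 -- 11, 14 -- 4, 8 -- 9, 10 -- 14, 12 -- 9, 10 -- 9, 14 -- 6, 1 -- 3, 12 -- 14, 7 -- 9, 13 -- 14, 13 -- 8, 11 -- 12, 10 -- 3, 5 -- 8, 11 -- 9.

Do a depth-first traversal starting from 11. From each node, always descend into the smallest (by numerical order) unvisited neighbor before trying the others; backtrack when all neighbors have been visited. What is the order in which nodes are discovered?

11 -> 7 -> 5 -> 8 -> 4 -> 6 -> 9 -> 10 -> 3 -> 1 -> 14 -> 12 -> 2 -> 13

Visit 11
11 → 7
7 → 5
5 → 8
8 → 4
4 → 6
6 → 9
9 → 10
10 → 3
3 → 1
3 → 14
14 → 12
12 → 2
14 → 13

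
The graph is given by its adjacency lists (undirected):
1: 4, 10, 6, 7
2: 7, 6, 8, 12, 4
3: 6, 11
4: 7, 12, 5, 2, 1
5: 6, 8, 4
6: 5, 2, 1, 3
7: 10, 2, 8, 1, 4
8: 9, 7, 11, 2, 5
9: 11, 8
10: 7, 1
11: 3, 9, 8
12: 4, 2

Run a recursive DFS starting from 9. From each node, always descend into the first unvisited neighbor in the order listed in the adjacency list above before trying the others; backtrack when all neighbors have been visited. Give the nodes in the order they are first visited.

Visit 9
9 → 11
11 → 3
3 → 6
6 → 5
5 → 8
8 → 7
7 → 10
10 → 1
1 → 4
4 → 12
12 → 2

9, 11, 3, 6, 5, 8, 7, 10, 1, 4, 12, 2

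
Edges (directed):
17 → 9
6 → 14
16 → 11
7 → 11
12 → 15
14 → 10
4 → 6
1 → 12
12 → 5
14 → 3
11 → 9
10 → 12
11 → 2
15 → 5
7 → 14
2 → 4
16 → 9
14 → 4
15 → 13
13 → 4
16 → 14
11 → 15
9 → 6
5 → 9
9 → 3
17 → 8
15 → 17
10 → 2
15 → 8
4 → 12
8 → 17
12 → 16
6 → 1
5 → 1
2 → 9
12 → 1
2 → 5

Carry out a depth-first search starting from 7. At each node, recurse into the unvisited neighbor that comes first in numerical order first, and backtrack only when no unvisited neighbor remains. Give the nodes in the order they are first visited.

7, 11, 2, 4, 6, 1, 12, 5, 9, 3, 15, 8, 17, 13, 16, 14, 10

Visit 7
7 → 11
11 → 2
2 → 4
4 → 6
6 → 1
1 → 12
12 → 5
5 → 9
9 → 3
12 → 15
15 → 8
8 → 17
15 → 13
12 → 16
16 → 14
14 → 10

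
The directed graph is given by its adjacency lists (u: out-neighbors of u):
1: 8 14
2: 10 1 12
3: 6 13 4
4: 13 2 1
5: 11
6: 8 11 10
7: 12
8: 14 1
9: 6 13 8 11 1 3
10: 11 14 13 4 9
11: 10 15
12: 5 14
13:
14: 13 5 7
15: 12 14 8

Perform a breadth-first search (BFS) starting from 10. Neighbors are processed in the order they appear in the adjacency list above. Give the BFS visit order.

10 -> 11 -> 14 -> 13 -> 4 -> 9 -> 15 -> 5 -> 7 -> 2 -> 1 -> 6 -> 8 -> 3 -> 12

Visit 10; enqueue 11, 14, 13, 4, 9 → queue [11, 14, 13, 4, 9]
Visit 11; enqueue 15 → queue [14, 13, 4, 9, 15]
Visit 14; enqueue 5, 7 → queue [13, 4, 9, 15, 5, 7]
Visit 13 → queue [4, 9, 15, 5, 7]
Visit 4; enqueue 2, 1 → queue [9, 15, 5, 7, 2, 1]
Visit 9; enqueue 6, 8, 3 → queue [15, 5, 7, 2, 1, 6, 8, 3]
Visit 15; enqueue 12 → queue [5, 7, 2, 1, 6, 8, 3, 12]
Visit 5 → queue [7, 2, 1, 6, 8, 3, 12]
Visit 7 → queue [2, 1, 6, 8, 3, 12]
Visit 2 → queue [1, 6, 8, 3, 12]
Visit 1 → queue [6, 8, 3, 12]
Visit 6 → queue [8, 3, 12]
Visit 8 → queue [3, 12]
Visit 3 → queue [12]
Visit 12 → queue []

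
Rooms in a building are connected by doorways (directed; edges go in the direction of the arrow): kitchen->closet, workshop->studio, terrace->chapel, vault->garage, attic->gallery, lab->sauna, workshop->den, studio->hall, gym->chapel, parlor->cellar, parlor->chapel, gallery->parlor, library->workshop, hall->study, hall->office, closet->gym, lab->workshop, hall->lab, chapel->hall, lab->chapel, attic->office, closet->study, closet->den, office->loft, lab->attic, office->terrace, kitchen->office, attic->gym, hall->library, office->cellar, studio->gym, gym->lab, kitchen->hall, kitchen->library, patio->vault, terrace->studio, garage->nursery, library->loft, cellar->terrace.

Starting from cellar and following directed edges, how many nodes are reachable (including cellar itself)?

17

BFS from cellar visits: cellar, terrace, studio, chapel, hall, gym, study, office, library, lab, loft, workshop, sauna, attic, den, gallery, parlor
Reachable nodes: 17 of 23 total.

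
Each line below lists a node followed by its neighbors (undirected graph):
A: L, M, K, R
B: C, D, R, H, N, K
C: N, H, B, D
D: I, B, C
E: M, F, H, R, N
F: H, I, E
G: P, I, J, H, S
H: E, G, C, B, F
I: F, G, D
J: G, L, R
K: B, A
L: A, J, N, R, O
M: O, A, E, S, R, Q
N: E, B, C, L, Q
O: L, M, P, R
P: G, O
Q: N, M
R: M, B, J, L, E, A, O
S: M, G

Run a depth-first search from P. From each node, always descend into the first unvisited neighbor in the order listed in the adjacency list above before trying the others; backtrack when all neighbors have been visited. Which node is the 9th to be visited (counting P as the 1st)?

Visit P
P → G
G → I
I → F
F → H
H → E
E → M
M → O
O → L
L → A
A → K
K → B
B → C
C → N
N → Q
C → D
B → R
R → J
M → S

Visit order: P, G, I, F, H, E, M, O, L, A, K, B, C, N, Q, D, R, J, S

L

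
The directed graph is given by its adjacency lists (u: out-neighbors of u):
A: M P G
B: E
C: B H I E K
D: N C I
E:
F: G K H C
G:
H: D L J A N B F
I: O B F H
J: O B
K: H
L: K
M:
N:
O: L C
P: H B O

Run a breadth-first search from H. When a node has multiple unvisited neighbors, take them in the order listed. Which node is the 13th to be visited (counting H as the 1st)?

M

Visit H; enqueue D, L, J, A, N, B, F → queue [D, L, J, A, N, B, F]
Visit D; enqueue C, I → queue [L, J, A, N, B, F, C, I]
Visit L; enqueue K → queue [J, A, N, B, F, C, I, K]
Visit J; enqueue O → queue [A, N, B, F, C, I, K, O]
Visit A; enqueue M, P, G → queue [N, B, F, C, I, K, O, M, P, G]
Visit N → queue [B, F, C, I, K, O, M, P, G]
Visit B; enqueue E → queue [F, C, I, K, O, M, P, G, E]
Visit F → queue [C, I, K, O, M, P, G, E]
Visit C → queue [I, K, O, M, P, G, E]
Visit I → queue [K, O, M, P, G, E]
Visit K → queue [O, M, P, G, E]
Visit O → queue [M, P, G, E]
Visit M → queue [P, G, E]
Visit P → queue [G, E]
Visit G → queue [E]
Visit E → queue []

Visit order: H, D, L, J, A, N, B, F, C, I, K, O, M, P, G, E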